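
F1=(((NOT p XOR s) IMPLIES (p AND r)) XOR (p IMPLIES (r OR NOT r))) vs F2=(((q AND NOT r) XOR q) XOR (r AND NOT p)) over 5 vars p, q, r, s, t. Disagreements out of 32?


F1 = (((NOT p XOR s) IMPLIES (p AND r)) XOR (p IMPLIES (r OR NOT r)))
F2 = (((q AND NOT r) XOR q) XOR (r AND NOT p))
Evaluate both on each of 32 rows (bits = p,q,r,s,t):
  row 0 [00000]: F1=1 F2=0 (differ) -> 1
  row 1 [00001]: F1=1 F2=0 (differ) -> 1
  row 2 [00010]: F1=0 F2=0 -> 0
  row 3 [00011]: F1=0 F2=0 -> 0
  row 4 [00100]: F1=1 F2=1 -> 0
  row 5 [00101]: F1=1 F2=1 -> 0
  row 6 [00110]: F1=0 F2=1 (differ) -> 1
  row 7 [00111]: F1=0 F2=1 (differ) -> 1
  row 8 [01000]: F1=1 F2=0 (differ) -> 1
  row 9 [01001]: F1=1 F2=0 (differ) -> 1
  row 10 [01010]: F1=0 F2=0 -> 0
  row 11 [01011]: F1=0 F2=0 -> 0
  row 12 [01100]: F1=1 F2=0 (differ) -> 1
  row 13 [01101]: F1=1 F2=0 (differ) -> 1
  row 14 [01110]: F1=0 F2=0 -> 0
  row 15 [01111]: F1=0 F2=0 -> 0
  row 16 [10000]: F1=0 F2=0 -> 0
  row 17 [10001]: F1=0 F2=0 -> 0
  row 18 [10010]: F1=1 F2=0 (differ) -> 1
  row 19 [10011]: F1=1 F2=0 (differ) -> 1
  row 20 [10100]: F1=0 F2=0 -> 0
  row 21 [10101]: F1=0 F2=0 -> 0
  row 22 [10110]: F1=0 F2=0 -> 0
  row 23 [10111]: F1=0 F2=0 -> 0
  row 24 [11000]: F1=0 F2=0 -> 0
  row 25 [11001]: F1=0 F2=0 -> 0
  row 26 [11010]: F1=1 F2=0 (differ) -> 1
  row 27 [11011]: F1=1 F2=0 (differ) -> 1
  row 28 [11100]: F1=0 F2=1 (differ) -> 1
  row 29 [11101]: F1=0 F2=1 (differ) -> 1
  row 30 [11110]: F1=0 F2=1 (differ) -> 1
  row 31 [11111]: F1=0 F2=1 (differ) -> 1
Full result column, 8 rows per line (p,q fixed per line; r,s,t runs 000..111 left to right):
  rows 0-7 [p,q=00]: 11000011  (ones: 4)
  rows 8-15 [p,q=01]: 11001100  (ones: 4)
  rows 16-23 [p,q=10]: 00110000  (ones: 2)
  rows 24-31 [p,q=11]: 00111111  (ones: 6)
Disagreements = 4+4+2+6 = 16

16


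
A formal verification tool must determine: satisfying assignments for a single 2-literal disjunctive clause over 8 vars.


Step 1: Total=2^8=256
Step 2: Unsat when all 2 false: 2^6=64
Step 3: Sat=256-64=192

192


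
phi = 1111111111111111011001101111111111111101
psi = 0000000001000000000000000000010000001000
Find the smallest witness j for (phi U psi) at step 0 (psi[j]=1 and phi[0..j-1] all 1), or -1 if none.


(phi U psi) at 0: need smallest j with psi[j]=1 and phi[i]=1 for all i in [0,j).
Scan from step 0:
  step 0: phi=1, psi=0 -> continue
  step 1: phi=1, psi=0 -> continue
  step 2: phi=1, psi=0 -> continue
  step 3: phi=1, psi=0 -> continue
  step 9: psi=1 and phi held for [0,9) -> witness found
Witness step = 9

9


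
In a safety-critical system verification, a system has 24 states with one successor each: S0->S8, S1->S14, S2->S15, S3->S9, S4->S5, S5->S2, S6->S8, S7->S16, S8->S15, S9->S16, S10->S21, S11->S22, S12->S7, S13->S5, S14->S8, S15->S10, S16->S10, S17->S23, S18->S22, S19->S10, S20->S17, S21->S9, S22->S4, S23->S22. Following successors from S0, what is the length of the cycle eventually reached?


Trace from S0 until a state repeats:
  S0 -> S8 -> S15 -> S10 -> S21 -> S9 -> S16 -> S10
S10 first seen at step 3, revisited at step 7.
Cycle length = 7 - 3 = 4

4


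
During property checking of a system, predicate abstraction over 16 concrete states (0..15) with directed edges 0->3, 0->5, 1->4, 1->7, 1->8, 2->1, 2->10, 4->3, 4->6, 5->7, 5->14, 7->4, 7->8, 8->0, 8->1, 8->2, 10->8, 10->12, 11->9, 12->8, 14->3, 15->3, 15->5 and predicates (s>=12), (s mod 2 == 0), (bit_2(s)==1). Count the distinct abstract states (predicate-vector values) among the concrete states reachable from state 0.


BFS from 0:
Concrete reachable: {0, 1, 2, 3, 4, 5, 6, 7, 8, 10, 12, 14}
Abstract via predicates (s>=12), (s mod 2 == 0), (bit_2(s)==1):
  (0,0,0) <- {1, 3}
  (0,0,1) <- {5, 7}
  (0,1,0) <- {0, 2, 8, 10}
  (0,1,1) <- {4, 6}
  (1,1,1) <- {12, 14}
Distinct abstract states = 5

5


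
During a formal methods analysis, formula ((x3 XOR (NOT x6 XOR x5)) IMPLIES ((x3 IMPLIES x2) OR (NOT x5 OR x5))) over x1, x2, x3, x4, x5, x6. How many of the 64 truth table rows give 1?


Formula: ((x3 XOR (NOT x6 XOR x5)) IMPLIES ((x3 IMPLIES x2) OR (NOT x5 OR x5))) over 6 vars (64 rows)
Evaluate each row (x1, x2, x3, x4, x5, x6 as bits, MSB first):
  row 0 [000000]: ((0 XOR (NOT 0 XOR 0)) IMPLIES ((0 IMPLIES 0) OR (NOT 0 OR 0))) -> 1
  row 1 [000001]: ((0 XOR (NOT 1 XOR 0)) IMPLIES ((0 IMPLIES 0) OR (NOT 0 OR 0))) -> 1
  row 2 [000010]: ((0 XOR (NOT 0 XOR 1)) IMPLIES ((0 IMPLIES 0) OR (NOT 1 OR 1))) -> 1
  row 3 [000011]: ((0 XOR (NOT 1 XOR 1)) IMPLIES ((0 IMPLIES 0) OR (NOT 1 OR 1))) -> 1
  row 4 [000100]: ((0 XOR (NOT 0 XOR 0)) IMPLIES ((0 IMPLIES 0) OR (NOT 0 OR 0))) -> 1
  (every remaining row is evaluated the same way; all 64 results are listed next)
Full result column, 8 rows per line (x1,x2,x3 fixed per line; x4,x5,x6 runs 000..111 left to right):
  rows 0-7 [x1,x2,x3=000]: 11111111  (ones: 8)
  rows 8-15 [x1,x2,x3=001]: 11111111  (ones: 8)
  rows 16-23 [x1,x2,x3=010]: 11111111  (ones: 8)
  rows 24-31 [x1,x2,x3=011]: 11111111  (ones: 8)
  rows 32-39 [x1,x2,x3=100]: 11111111  (ones: 8)
  rows 40-47 [x1,x2,x3=101]: 11111111  (ones: 8)
  rows 48-55 [x1,x2,x3=110]: 11111111  (ones: 8)
  rows 56-63 [x1,x2,x3=111]: 11111111  (ones: 8)
Count of 1-rows = 8+8+8+8+8+8+8+8 = 64

64


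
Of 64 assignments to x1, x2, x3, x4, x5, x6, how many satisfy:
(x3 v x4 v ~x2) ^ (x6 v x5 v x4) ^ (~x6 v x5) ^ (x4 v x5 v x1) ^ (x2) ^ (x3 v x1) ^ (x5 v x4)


CNF with 7 clauses over 6 vars (64 assignments).
An assignment satisfies CNF iff every clause has >=1 true literal.
Check each row (bits = x1,x2,x3,x4,x5,x6; clause T/F shown):
  row 0 [000000]: clauses=TFTFFFF -> 0
  row 1 [000001]: clauses=TTFFFFF -> 0
  row 2 [000010]: clauses=TTTTFFT -> 0
  row 3 [000011]: clauses=TTTTFFT -> 0
  row 4 [000100]: clauses=TTTTFFT -> 0
  (every remaining row is evaluated the same way; all 64 results are listed next)
Full result column, 8 rows per line (x1,x2,x3 fixed per line; x4,x5,x6 runs 000..111 left to right):
  rows 0-7 [x1,x2,x3=000]: 00000000  (ones: 0)
  rows 8-15 [x1,x2,x3=001]: 00000000  (ones: 0)
  rows 16-23 [x1,x2,x3=010]: 00000000  (ones: 0)
  rows 24-31 [x1,x2,x3=011]: 00111011  (ones: 5)
  rows 32-39 [x1,x2,x3=100]: 00000000  (ones: 0)
  rows 40-47 [x1,x2,x3=101]: 00000000  (ones: 0)
  rows 48-55 [x1,x2,x3=110]: 00001011  (ones: 3)
  rows 56-63 [x1,x2,x3=111]: 00111011  (ones: 5)
Satisfying assignments = 0+0+0+5+0+0+3+5 = 13

13


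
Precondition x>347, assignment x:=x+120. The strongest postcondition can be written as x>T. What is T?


Formula: sp(P, x:=E) = exists old_x. (x = E[old_x/x]) AND P[old_x/x] (old_x is the value of x before the assignment; eliminate old_x by solving x = E[old_x/x] for old_x)
Step 1: Precondition P: x>347, i.e. old_x > 347
Step 2: Assignment gives x = old_x + 120, so old_x = x - 120
Step 3: Substitute into P: x - 120 > 347
Step 4: Simplify: x > 347+120 = 467

467


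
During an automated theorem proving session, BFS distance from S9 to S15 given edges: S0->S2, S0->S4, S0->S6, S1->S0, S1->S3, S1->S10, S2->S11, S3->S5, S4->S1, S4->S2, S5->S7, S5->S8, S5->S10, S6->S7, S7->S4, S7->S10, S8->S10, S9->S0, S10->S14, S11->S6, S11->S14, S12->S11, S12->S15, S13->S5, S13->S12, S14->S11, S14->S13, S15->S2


BFS layer-by-layer from S9:
  dist 0: {S9}
  dist 1: {S0}
  dist 2: {S2, S4, S6}
  dist 3: {S1, S7, S11}
  dist 4: {S3, S10, S14}
  dist 5: {S5, S13}
  dist 6: {S8, S12}
  dist 7: {S15}
  -> S15 reached at distance 7
Shortest path length = 7

7


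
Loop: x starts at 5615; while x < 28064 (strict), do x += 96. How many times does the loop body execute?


Step 1: x goes from 5615 toward 28064 by 96; the body runs while x<28064, so iterations = ceil((bound-start)/step)
Step 2: Distance=22449
Step 3: ceil(22449/96)=234

234


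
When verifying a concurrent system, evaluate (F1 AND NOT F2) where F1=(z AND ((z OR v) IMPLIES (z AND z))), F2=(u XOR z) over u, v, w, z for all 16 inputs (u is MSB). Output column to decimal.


F1 = (z AND ((z OR v) IMPLIES (z AND z)))
F2 = (u XOR z)
Counterexample to F1=>F2 is where F1=1 and F2=0.
Evaluate each row (bits = u,v,w,z, MSB first):
  row 0 [0000]: F1=0 F2=0 -> F1&~F2 -> 0
  row 1 [0001]: F1=1 F2=1 -> F1&~F2 -> 0
  row 2 [0010]: F1=0 F2=0 -> F1&~F2 -> 0
  row 3 [0011]: F1=1 F2=1 -> F1&~F2 -> 0
  row 4 [0100]: F1=0 F2=0 -> F1&~F2 -> 0
  row 5 [0101]: F1=1 F2=1 -> F1&~F2 -> 0
  row 6 [0110]: F1=0 F2=0 -> F1&~F2 -> 0
  row 7 [0111]: F1=1 F2=1 -> F1&~F2 -> 0
  row 8 [1000]: F1=0 F2=1 -> F1&~F2 -> 0
  row 9 [1001]: F1=1 F2=0 -> F1&~F2 -> 1
  row 10 [1010]: F1=0 F2=1 -> F1&~F2 -> 0
  row 11 [1011]: F1=1 F2=0 -> F1&~F2 -> 1
  row 12 [1100]: F1=0 F2=1 -> F1&~F2 -> 0
  row 13 [1101]: F1=1 F2=0 -> F1&~F2 -> 1
  row 14 [1110]: F1=0 F2=1 -> F1&~F2 -> 0
  row 15 [1111]: F1=1 F2=0 -> F1&~F2 -> 1
Full result column, 4 rows per line (u,v fixed per line; w,z runs 00..11 left to right):
  rows 0-3 [u,v=00]: 0000  = hex 0
  rows 4-7 [u,v=01]: 0000  = hex 0
  rows 8-11 [u,v=10]: 0101  = hex 5
  rows 12-15 [u,v=11]: 0101  = hex 5
Counterexample vector (row 0 .. row 15) = 0000000001010101
Output column grouped in 4s = 0000 0000 0101 0101 = 0x0055
Convert to decimal digit by digit (value = value*16 + digit):
  0 -> 0
  0*16 + 0 = 0
  0*16 + 5 = 5
  5*16 + 5 = 85
Decimal = 85

85


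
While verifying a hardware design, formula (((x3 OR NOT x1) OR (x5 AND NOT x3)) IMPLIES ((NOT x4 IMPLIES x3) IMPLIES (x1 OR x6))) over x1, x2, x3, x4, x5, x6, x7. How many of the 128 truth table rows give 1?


Formula: (((x3 OR NOT x1) OR (x5 AND NOT x3)) IMPLIES ((NOT x4 IMPLIES x3) IMPLIES (x1 OR x6))) over 7 vars (128 rows)
Evaluate each row (x1, x2, x3, x4, x5, x6, x7 as bits, MSB first):
  row 0 [0000000]: (((0 OR NOT 0) OR (0 AND NOT 0)) IMPLIES ((NOT 0 IMPLIES 0) IMPLIES (0 OR 0))) -> 1
  row 1 [0000001]: (((0 OR NOT 0) OR (0 AND NOT 0)) IMPLIES ((NOT 0 IMPLIES 0) IMPLIES (0 OR 0))) -> 1
  row 2 [0000010]: (((0 OR NOT 0) OR (0 AND NOT 0)) IMPLIES ((NOT 0 IMPLIES 0) IMPLIES (0 OR 1))) -> 1
  row 3 [0000011]: (((0 OR NOT 0) OR (0 AND NOT 0)) IMPLIES ((NOT 0 IMPLIES 0) IMPLIES (0 OR 1))) -> 1
  row 4 [0000100]: (((0 OR NOT 0) OR (1 AND NOT 0)) IMPLIES ((NOT 0 IMPLIES 0) IMPLIES (0 OR 0))) -> 1
  (every remaining row is evaluated the same way; all 128 results are listed next)
Full result column, 8 rows per line (x1,x2,x3,x4 fixed per line; x5,x6,x7 runs 000..111 left to right):
  rows 0-7 [x1,x2,x3,x4=0000]: 11111111  (ones: 8)
  rows 8-15 [x1,x2,x3,x4=0001]: 00110011  (ones: 4)
  rows 16-23 [x1,x2,x3,x4=0010]: 00110011  (ones: 4)
  rows 24-31 [x1,x2,x3,x4=0011]: 00110011  (ones: 4)
  rows 32-39 [x1,x2,x3,x4=0100]: 11111111  (ones: 8)
  rows 40-47 [x1,x2,x3,x4=0101]: 00110011  (ones: 4)
  rows 48-55 [x1,x2,x3,x4=0110]: 00110011  (ones: 4)
  rows 56-63 [x1,x2,x3,x4=0111]: 00110011  (ones: 4)
  rows 64-71 [x1,x2,x3,x4=1000]: 11111111  (ones: 8)
  rows 72-79 [x1,x2,x3,x4=1001]: 11111111  (ones: 8)
  rows 80-87 [x1,x2,x3,x4=1010]: 11111111  (ones: 8)
  rows 88-95 [x1,x2,x3,x4=1011]: 11111111  (ones: 8)
  rows 96-103 [x1,x2,x3,x4=1100]: 11111111  (ones: 8)
  rows 104-111 [x1,x2,x3,x4=1101]: 11111111  (ones: 8)
  rows 112-119 [x1,x2,x3,x4=1110]: 11111111  (ones: 8)
  rows 120-127 [x1,x2,x3,x4=1111]: 11111111  (ones: 8)
Count of 1-rows = 8+4+4+4+8+4+4+4+8+8+8+8+8+8+8+8 = 104

104


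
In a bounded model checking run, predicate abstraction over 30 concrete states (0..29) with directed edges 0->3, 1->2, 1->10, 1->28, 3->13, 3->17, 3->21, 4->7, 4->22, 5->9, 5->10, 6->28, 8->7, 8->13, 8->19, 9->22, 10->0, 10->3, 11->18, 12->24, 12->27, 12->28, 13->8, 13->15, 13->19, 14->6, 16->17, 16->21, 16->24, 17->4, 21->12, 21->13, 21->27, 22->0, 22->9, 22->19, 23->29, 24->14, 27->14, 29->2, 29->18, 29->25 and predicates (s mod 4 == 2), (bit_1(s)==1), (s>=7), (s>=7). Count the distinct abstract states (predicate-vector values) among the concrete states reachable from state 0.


BFS from 0:
Concrete reachable: {0, 3, 4, 6, 7, 8, 9, 12, 13, 14, 15, 17, 19, 21, 22, 24, 27, 28}
Abstract via predicates (s mod 4 == 2), (bit_1(s)==1), (s>=7), (s>=7):
  (0,0,0,0) <- {0, 4}
  (0,0,1,1) <- {8, 9, 12, 13, 17, 21, 24, 28}
  (0,1,0,0) <- {3}
  (0,1,1,1) <- {7, 15, 19, 27}
  (1,1,0,0) <- {6}
  (1,1,1,1) <- {14, 22}
Distinct abstract states = 6

6


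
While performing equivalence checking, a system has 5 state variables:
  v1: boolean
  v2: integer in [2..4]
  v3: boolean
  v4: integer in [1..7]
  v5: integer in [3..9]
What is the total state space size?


State space = product of domain sizes of all variables.
Domain sizes:
  v1 (boolean): 2
  v2 (integer in [2..4]): 3
  v3 (boolean): 2
  v4 (integer in [1..7]): 7
  v5 (integer in [3..9]): 7
Product = 2 * 3 * 2 * 7 * 7 = 588

588


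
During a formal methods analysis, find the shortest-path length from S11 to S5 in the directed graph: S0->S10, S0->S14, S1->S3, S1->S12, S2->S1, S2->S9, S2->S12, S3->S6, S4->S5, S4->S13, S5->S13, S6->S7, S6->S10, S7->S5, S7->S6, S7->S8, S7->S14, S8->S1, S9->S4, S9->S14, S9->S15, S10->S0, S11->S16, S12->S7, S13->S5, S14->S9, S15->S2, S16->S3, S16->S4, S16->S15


BFS layer-by-layer from S11:
  dist 0: {S11}
  dist 1: {S16}
  dist 2: {S3, S4, S15}
  dist 3: {S2, S5, S6, S13}
  -> S5 reached at distance 3
Shortest path length = 3

3


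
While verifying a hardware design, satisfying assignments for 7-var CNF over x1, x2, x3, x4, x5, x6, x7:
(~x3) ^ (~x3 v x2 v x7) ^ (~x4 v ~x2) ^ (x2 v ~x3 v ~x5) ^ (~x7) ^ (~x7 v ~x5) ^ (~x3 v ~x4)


CNF with 7 clauses over 7 vars (128 assignments).
An assignment satisfies CNF iff every clause has >=1 true literal.
Check each row (bits = x1,x2,x3,x4,x5,x6,x7; clause T/F shown):
  row 0 [0000000]: clauses=TTTTTTT -> 1
  row 1 [0000001]: clauses=TTTTFTT -> 0
  row 2 [0000010]: clauses=TTTTTTT -> 1
  row 3 [0000011]: clauses=TTTTFTT -> 0
  row 4 [0000100]: clauses=TTTTTTT -> 1
  (every remaining row is evaluated the same way; all 128 results are listed next)
Full result column, 8 rows per line (x1,x2,x3,x4 fixed per line; x5,x6,x7 runs 000..111 left to right):
  rows 0-7 [x1,x2,x3,x4=0000]: 10101010  (ones: 4)
  rows 8-15 [x1,x2,x3,x4=0001]: 10101010  (ones: 4)
  rows 16-23 [x1,x2,x3,x4=0010]: 00000000  (ones: 0)
  rows 24-31 [x1,x2,x3,x4=0011]: 00000000  (ones: 0)
  rows 32-39 [x1,x2,x3,x4=0100]: 10101010  (ones: 4)
  rows 40-47 [x1,x2,x3,x4=0101]: 00000000  (ones: 0)
  rows 48-55 [x1,x2,x3,x4=0110]: 00000000  (ones: 0)
  rows 56-63 [x1,x2,x3,x4=0111]: 00000000  (ones: 0)
  rows 64-71 [x1,x2,x3,x4=1000]: 10101010  (ones: 4)
  rows 72-79 [x1,x2,x3,x4=1001]: 10101010  (ones: 4)
  rows 80-87 [x1,x2,x3,x4=1010]: 00000000  (ones: 0)
  rows 88-95 [x1,x2,x3,x4=1011]: 00000000  (ones: 0)
  rows 96-103 [x1,x2,x3,x4=1100]: 10101010  (ones: 4)
  rows 104-111 [x1,x2,x3,x4=1101]: 00000000  (ones: 0)
  rows 112-119 [x1,x2,x3,x4=1110]: 00000000  (ones: 0)
  rows 120-127 [x1,x2,x3,x4=1111]: 00000000  (ones: 0)
Satisfying assignments = 4+4+0+0+4+0+0+0+4+4+0+0+4+0+0+0 = 24

24


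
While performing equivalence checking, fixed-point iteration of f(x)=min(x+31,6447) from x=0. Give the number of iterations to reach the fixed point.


Step 1: x=0, cap=6447, increment=31
Step 2: x grows by 31 each step until capped at 6447; fixed point is x=6447
Step 3: iterations = ceil(6447/31) = 208

208


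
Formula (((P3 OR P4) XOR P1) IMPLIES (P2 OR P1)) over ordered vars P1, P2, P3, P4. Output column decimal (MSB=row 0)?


Formula: (((P3 OR P4) XOR P1) IMPLIES (P2 OR P1)) over P1, P2, P3, P4 (16 rows)
Evaluate each row (bits = P1,P2,P3,P4, MSB first):
  row 0 [0000]: (((0 OR 0) XOR 0) IMPLIES (0 OR 0)) -> 1
  row 1 [0001]: (((0 OR 1) XOR 0) IMPLIES (0 OR 0)) -> 0
  row 2 [0010]: (((1 OR 0) XOR 0) IMPLIES (0 OR 0)) -> 0
  row 3 [0011]: (((1 OR 1) XOR 0) IMPLIES (0 OR 0)) -> 0
  row 4 [0100]: (((0 OR 0) XOR 0) IMPLIES (1 OR 0)) -> 1
  row 5 [0101]: (((0 OR 1) XOR 0) IMPLIES (1 OR 0)) -> 1
  row 6 [0110]: (((1 OR 0) XOR 0) IMPLIES (1 OR 0)) -> 1
  row 7 [0111]: (((1 OR 1) XOR 0) IMPLIES (1 OR 0)) -> 1
  row 8 [1000]: (((0 OR 0) XOR 1) IMPLIES (0 OR 1)) -> 1
  row 9 [1001]: (((0 OR 1) XOR 1) IMPLIES (0 OR 1)) -> 1
  row 10 [1010]: (((1 OR 0) XOR 1) IMPLIES (0 OR 1)) -> 1
  row 11 [1011]: (((1 OR 1) XOR 1) IMPLIES (0 OR 1)) -> 1
  row 12 [1100]: (((0 OR 0) XOR 1) IMPLIES (1 OR 1)) -> 1
  row 13 [1101]: (((0 OR 1) XOR 1) IMPLIES (1 OR 1)) -> 1
  row 14 [1110]: (((1 OR 0) XOR 1) IMPLIES (1 OR 1)) -> 1
  row 15 [1111]: (((1 OR 1) XOR 1) IMPLIES (1 OR 1)) -> 1
Full result column, 4 rows per line (P1,P2 fixed per line; P3,P4 runs 00..11 left to right):
  rows 0-3 [P1,P2=00]: 1000  = hex 8
  rows 4-7 [P1,P2=01]: 1111  = hex F
  rows 8-11 [P1,P2=10]: 1111  = hex F
  rows 12-15 [P1,P2=11]: 1111  = hex F
Output column (row 0 .. row 15) = 1000111111111111
Output column grouped in 4s = 1000 1111 1111 1111 = 0x8FFF
Convert to decimal digit by digit (value = value*16 + digit):
  8 -> 8
  8*16 + 15 (F) = 143
  143*16 + 15 (F) = 2303
  2303*16 + 15 (F) = 36863
Decimal = 36863

36863


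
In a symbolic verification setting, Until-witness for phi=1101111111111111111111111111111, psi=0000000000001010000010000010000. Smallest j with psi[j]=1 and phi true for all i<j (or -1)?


(phi U psi) at 0: need smallest j with psi[j]=1 and phi[i]=1 for all i in [0,j).
Scan from step 0:
  step 0: phi=1, psi=0 -> continue
  step 1: phi=1, psi=0 -> continue
  step 2: phi=0 -> phi-prefix broken from here
  step 12: psi=1 but phi already failed -> not a witness
  step 14: psi=1 but phi already failed -> not a witness
  step 20: psi=1 but phi already failed -> not a witness
  step 26: psi=1 but phi already failed -> not a witness
  end of trace: no witness -> -1
Witness step = -1

-1


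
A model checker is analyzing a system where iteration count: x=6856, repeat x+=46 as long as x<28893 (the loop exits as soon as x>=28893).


Step 1: x goes from 6856 toward 28893 by 46; the body runs while x<28893, so iterations = ceil((bound-start)/step)
Step 2: Distance=22037
Step 3: ceil(22037/46)=480

480


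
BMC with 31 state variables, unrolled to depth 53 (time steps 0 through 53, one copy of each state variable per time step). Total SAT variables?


BMC unrolls to depth k, creating one copy of each state var for steps 0..k.
Step count = 53 + 1 = 54 (steps 0 through 53)
Vars per step = 31
Total = 31 * 54 = 1674

1674


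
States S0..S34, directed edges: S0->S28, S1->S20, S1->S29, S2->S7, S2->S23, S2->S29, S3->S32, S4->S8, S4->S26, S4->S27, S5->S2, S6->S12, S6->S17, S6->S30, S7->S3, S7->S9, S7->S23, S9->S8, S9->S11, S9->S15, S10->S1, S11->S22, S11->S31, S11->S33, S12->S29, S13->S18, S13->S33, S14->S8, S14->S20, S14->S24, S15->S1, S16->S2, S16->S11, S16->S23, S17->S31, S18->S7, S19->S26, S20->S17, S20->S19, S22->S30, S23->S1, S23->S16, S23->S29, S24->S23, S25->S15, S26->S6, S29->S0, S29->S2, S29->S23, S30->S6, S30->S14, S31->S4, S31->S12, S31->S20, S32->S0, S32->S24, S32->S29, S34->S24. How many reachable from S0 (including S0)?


BFS from S0:
  layer 0: {S0}
  layer 1: {S28}
Reachable set: {S0, S28}
Count = 2

2


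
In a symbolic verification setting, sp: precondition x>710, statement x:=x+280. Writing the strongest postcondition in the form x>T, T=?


Formula: sp(P, x:=E) = exists old_x. (x = E[old_x/x]) AND P[old_x/x] (old_x is the value of x before the assignment; eliminate old_x by solving x = E[old_x/x] for old_x)
Step 1: Precondition P: x>710, i.e. old_x > 710
Step 2: Assignment gives x = old_x + 280, so old_x = x - 280
Step 3: Substitute into P: x - 280 > 710
Step 4: Simplify: x > 710+280 = 990

990


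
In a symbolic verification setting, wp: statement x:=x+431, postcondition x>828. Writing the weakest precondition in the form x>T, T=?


Formula: wp(x:=E, P) = P[E/x] (substitute E for x in postcondition)
Step 1: Postcondition: x>828
Step 2: Substitute x+431 for x: x+431>828
Step 3: Solve for x: x > 828-431 = 397

397


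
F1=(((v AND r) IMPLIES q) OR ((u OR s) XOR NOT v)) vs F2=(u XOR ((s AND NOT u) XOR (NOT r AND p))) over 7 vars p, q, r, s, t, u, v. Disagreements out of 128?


F1 = (((v AND r) IMPLIES q) OR ((u OR s) XOR NOT v))
F2 = (u XOR ((s AND NOT u) XOR (NOT r AND p)))
Evaluate both on each of 128 rows (bits = p,q,r,s,t,u,v):
  row 0 [0000000]: F1=1 F2=0 (differ) -> 1
  row 1 [0000001]: F1=1 F2=0 (differ) -> 1
  row 2 [0000010]: F1=1 F2=1 -> 0
  row 3 [0000011]: F1=1 F2=1 -> 0
  row 4 [0000100]: F1=1 F2=0 (differ) -> 1
  (every remaining row is evaluated the same way; all 128 results are listed next)
Full result column, 8 rows per line (p,q,r,s fixed per line; t,u,v runs 000..111 left to right):
  rows 0-7 [p,q,r,s=0000]: 11001100  (ones: 4)
  rows 8-15 [p,q,r,s=0001]: 00000000  (ones: 0)
  rows 16-23 [p,q,r,s=0010]: 10001000  (ones: 2)
  rows 24-31 [p,q,r,s=0011]: 00000000  (ones: 0)
  rows 32-39 [p,q,r,s=0100]: 11001100  (ones: 4)
  rows 40-47 [p,q,r,s=0101]: 00000000  (ones: 0)
  rows 48-55 [p,q,r,s=0110]: 11001100  (ones: 4)
  rows 56-63 [p,q,r,s=0111]: 00000000  (ones: 0)
  rows 64-71 [p,q,r,s=1000]: 00110011  (ones: 4)
  rows 72-79 [p,q,r,s=1001]: 11111111  (ones: 8)
  rows 80-87 [p,q,r,s=1010]: 10001000  (ones: 2)
  rows 88-95 [p,q,r,s=1011]: 00000000  (ones: 0)
  rows 96-103 [p,q,r,s=1100]: 00110011  (ones: 4)
  rows 104-111 [p,q,r,s=1101]: 11111111  (ones: 8)
  rows 112-119 [p,q,r,s=1110]: 11001100  (ones: 4)
  rows 120-127 [p,q,r,s=1111]: 00000000  (ones: 0)
Disagreements = 4+0+2+0+4+0+4+0+4+8+2+0+4+8+4+0 = 44

44


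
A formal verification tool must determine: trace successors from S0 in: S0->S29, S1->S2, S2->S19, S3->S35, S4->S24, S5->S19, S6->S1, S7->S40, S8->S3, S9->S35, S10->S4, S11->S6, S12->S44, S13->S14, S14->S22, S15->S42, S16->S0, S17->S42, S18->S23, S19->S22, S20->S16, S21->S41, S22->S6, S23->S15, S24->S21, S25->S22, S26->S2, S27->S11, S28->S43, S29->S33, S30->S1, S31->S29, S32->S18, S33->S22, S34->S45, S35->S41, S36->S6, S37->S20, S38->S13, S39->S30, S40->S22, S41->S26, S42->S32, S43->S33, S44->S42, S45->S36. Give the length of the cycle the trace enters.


Trace from S0 until a state repeats:
  S0 -> S29 -> S33 -> S22 -> S6 -> S1 -> S2 -> S19 -> S22
S22 first seen at step 3, revisited at step 8.
Cycle length = 8 - 3 = 5

5


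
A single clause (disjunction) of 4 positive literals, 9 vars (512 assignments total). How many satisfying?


Step 1: Total=2^9=512
Step 2: Unsat when all 4 false: 2^5=32
Step 3: Sat=512-32=480

480


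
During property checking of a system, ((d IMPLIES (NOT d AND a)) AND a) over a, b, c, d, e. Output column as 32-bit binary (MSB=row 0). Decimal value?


Formula: ((d IMPLIES (NOT d AND a)) AND a) over a, b, c, d, e (32 rows)
Evaluate each row (bits = a,b,c,d,e, MSB first):
  row 0 [00000]: ((0 IMPLIES (NOT 0 AND 0)) AND 0) -> 0
  row 1 [00001]: ((0 IMPLIES (NOT 0 AND 0)) AND 0) -> 0
  row 2 [00010]: ((1 IMPLIES (NOT 1 AND 0)) AND 0) -> 0
  row 3 [00011]: ((1 IMPLIES (NOT 1 AND 0)) AND 0) -> 0
  row 4 [00100]: ((0 IMPLIES (NOT 0 AND 0)) AND 0) -> 0
  row 5 [00101]: ((0 IMPLIES (NOT 0 AND 0)) AND 0) -> 0
  row 6 [00110]: ((1 IMPLIES (NOT 1 AND 0)) AND 0) -> 0
  row 7 [00111]: ((1 IMPLIES (NOT 1 AND 0)) AND 0) -> 0
  row 8 [01000]: ((0 IMPLIES (NOT 0 AND 0)) AND 0) -> 0
  row 9 [01001]: ((0 IMPLIES (NOT 0 AND 0)) AND 0) -> 0
  row 10 [01010]: ((1 IMPLIES (NOT 1 AND 0)) AND 0) -> 0
  row 11 [01011]: ((1 IMPLIES (NOT 1 AND 0)) AND 0) -> 0
  row 12 [01100]: ((0 IMPLIES (NOT 0 AND 0)) AND 0) -> 0
  row 13 [01101]: ((0 IMPLIES (NOT 0 AND 0)) AND 0) -> 0
  row 14 [01110]: ((1 IMPLIES (NOT 1 AND 0)) AND 0) -> 0
  row 15 [01111]: ((1 IMPLIES (NOT 1 AND 0)) AND 0) -> 0
  row 16 [10000]: ((0 IMPLIES (NOT 0 AND 1)) AND 1) -> 1
  row 17 [10001]: ((0 IMPLIES (NOT 0 AND 1)) AND 1) -> 1
  row 18 [10010]: ((1 IMPLIES (NOT 1 AND 1)) AND 1) -> 0
  row 19 [10011]: ((1 IMPLIES (NOT 1 AND 1)) AND 1) -> 0
  row 20 [10100]: ((0 IMPLIES (NOT 0 AND 1)) AND 1) -> 1
  row 21 [10101]: ((0 IMPLIES (NOT 0 AND 1)) AND 1) -> 1
  row 22 [10110]: ((1 IMPLIES (NOT 1 AND 1)) AND 1) -> 0
  row 23 [10111]: ((1 IMPLIES (NOT 1 AND 1)) AND 1) -> 0
  row 24 [11000]: ((0 IMPLIES (NOT 0 AND 1)) AND 1) -> 1
  row 25 [11001]: ((0 IMPLIES (NOT 0 AND 1)) AND 1) -> 1
  row 26 [11010]: ((1 IMPLIES (NOT 1 AND 1)) AND 1) -> 0
  row 27 [11011]: ((1 IMPLIES (NOT 1 AND 1)) AND 1) -> 0
  row 28 [11100]: ((0 IMPLIES (NOT 0 AND 1)) AND 1) -> 1
  row 29 [11101]: ((0 IMPLIES (NOT 0 AND 1)) AND 1) -> 1
  row 30 [11110]: ((1 IMPLIES (NOT 1 AND 1)) AND 1) -> 0
  row 31 [11111]: ((1 IMPLIES (NOT 1 AND 1)) AND 1) -> 0
Full result column, 4 rows per line (a,b,c fixed per line; d,e runs 00..11 left to right):
  rows 0-3 [a,b,c=000]: 0000  = hex 0
  rows 4-7 [a,b,c=001]: 0000  = hex 0
  rows 8-11 [a,b,c=010]: 0000  = hex 0
  rows 12-15 [a,b,c=011]: 0000  = hex 0
  rows 16-19 [a,b,c=100]: 1100  = hex C
  rows 20-23 [a,b,c=101]: 1100  = hex C
  rows 24-27 [a,b,c=110]: 1100  = hex C
  rows 28-31 [a,b,c=111]: 1100  = hex C
Output column (row 0 .. row 31) = 00000000000000001100110011001100
Output column grouped in 4s = 0000 0000 0000 0000 1100 1100 1100 1100 = 0x0000CCCC
Convert to decimal digit by digit (value = value*16 + digit):
  0 -> 0
  0*16 + 0 = 0
  0*16 + 0 = 0
  0*16 + 0 = 0
  0*16 + 12 (C) = 12
  12*16 + 12 (C) = 204
  204*16 + 12 (C) = 3276
  3276*16 + 12 (C) = 52428
Decimal = 52428

52428


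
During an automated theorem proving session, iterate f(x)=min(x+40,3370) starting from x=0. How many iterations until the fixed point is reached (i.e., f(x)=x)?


Step 1: x=0, cap=3370, increment=40
Step 2: x grows by 40 each step until capped at 3370; fixed point is x=3370
Step 3: iterations = ceil(3370/40) = 85

85


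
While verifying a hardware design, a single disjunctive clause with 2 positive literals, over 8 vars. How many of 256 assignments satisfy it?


Step 1: Total=2^8=256
Step 2: Unsat when all 2 false: 2^6=64
Step 3: Sat=256-64=192

192


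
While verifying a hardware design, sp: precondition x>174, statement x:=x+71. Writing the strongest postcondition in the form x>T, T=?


Formula: sp(P, x:=E) = exists old_x. (x = E[old_x/x]) AND P[old_x/x] (old_x is the value of x before the assignment; eliminate old_x by solving x = E[old_x/x] for old_x)
Step 1: Precondition P: x>174, i.e. old_x > 174
Step 2: Assignment gives x = old_x + 71, so old_x = x - 71
Step 3: Substitute into P: x - 71 > 174
Step 4: Simplify: x > 174+71 = 245

245


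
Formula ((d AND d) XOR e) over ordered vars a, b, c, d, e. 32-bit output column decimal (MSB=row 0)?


Formula: ((d AND d) XOR e) over a, b, c, d, e (32 rows)
Evaluate each row (bits = a,b,c,d,e, MSB first):
  row 0 [00000]: ((0 AND 0) XOR 0) -> 0
  row 1 [00001]: ((0 AND 0) XOR 1) -> 1
  row 2 [00010]: ((1 AND 1) XOR 0) -> 1
  row 3 [00011]: ((1 AND 1) XOR 1) -> 0
  row 4 [00100]: ((0 AND 0) XOR 0) -> 0
  row 5 [00101]: ((0 AND 0) XOR 1) -> 1
  row 6 [00110]: ((1 AND 1) XOR 0) -> 1
  row 7 [00111]: ((1 AND 1) XOR 1) -> 0
  row 8 [01000]: ((0 AND 0) XOR 0) -> 0
  row 9 [01001]: ((0 AND 0) XOR 1) -> 1
  row 10 [01010]: ((1 AND 1) XOR 0) -> 1
  row 11 [01011]: ((1 AND 1) XOR 1) -> 0
  row 12 [01100]: ((0 AND 0) XOR 0) -> 0
  row 13 [01101]: ((0 AND 0) XOR 1) -> 1
  row 14 [01110]: ((1 AND 1) XOR 0) -> 1
  row 15 [01111]: ((1 AND 1) XOR 1) -> 0
  row 16 [10000]: ((0 AND 0) XOR 0) -> 0
  row 17 [10001]: ((0 AND 0) XOR 1) -> 1
  row 18 [10010]: ((1 AND 1) XOR 0) -> 1
  row 19 [10011]: ((1 AND 1) XOR 1) -> 0
  row 20 [10100]: ((0 AND 0) XOR 0) -> 0
  row 21 [10101]: ((0 AND 0) XOR 1) -> 1
  row 22 [10110]: ((1 AND 1) XOR 0) -> 1
  row 23 [10111]: ((1 AND 1) XOR 1) -> 0
  row 24 [11000]: ((0 AND 0) XOR 0) -> 0
  row 25 [11001]: ((0 AND 0) XOR 1) -> 1
  row 26 [11010]: ((1 AND 1) XOR 0) -> 1
  row 27 [11011]: ((1 AND 1) XOR 1) -> 0
  row 28 [11100]: ((0 AND 0) XOR 0) -> 0
  row 29 [11101]: ((0 AND 0) XOR 1) -> 1
  row 30 [11110]: ((1 AND 1) XOR 0) -> 1
  row 31 [11111]: ((1 AND 1) XOR 1) -> 0
Full result column, 4 rows per line (a,b,c fixed per line; d,e runs 00..11 left to right):
  rows 0-3 [a,b,c=000]: 0110  = hex 6
  rows 4-7 [a,b,c=001]: 0110  = hex 6
  rows 8-11 [a,b,c=010]: 0110  = hex 6
  rows 12-15 [a,b,c=011]: 0110  = hex 6
  rows 16-19 [a,b,c=100]: 0110  = hex 6
  rows 20-23 [a,b,c=101]: 0110  = hex 6
  rows 24-27 [a,b,c=110]: 0110  = hex 6
  rows 28-31 [a,b,c=111]: 0110  = hex 6
Output column (row 0 .. row 31) = 01100110011001100110011001100110
Output column grouped in 4s = 0110 0110 0110 0110 0110 0110 0110 0110 = 0x66666666
Convert to decimal digit by digit (value = value*16 + digit):
  6 -> 6
  6*16 + 6 = 102
  102*16 + 6 = 1638
  1638*16 + 6 = 26214
  26214*16 + 6 = 419430
  419430*16 + 6 = 6710886
  6710886*16 + 6 = 107374182
  107374182*16 + 6 = 1717986918
Decimal = 1717986918

1717986918


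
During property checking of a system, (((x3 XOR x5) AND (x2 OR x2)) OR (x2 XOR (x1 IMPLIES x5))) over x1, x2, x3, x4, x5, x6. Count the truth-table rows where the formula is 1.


Formula: (((x3 XOR x5) AND (x2 OR x2)) OR (x2 XOR (x1 IMPLIES x5))) over 6 vars (64 rows)
Evaluate each row (x1, x2, x3, x4, x5, x6 as bits, MSB first):
  row 0 [000000]: (((0 XOR 0) AND (0 OR 0)) OR (0 XOR (0 IMPLIES 0))) -> 1
  row 1 [000001]: (((0 XOR 0) AND (0 OR 0)) OR (0 XOR (0 IMPLIES 0))) -> 1
  row 2 [000010]: (((0 XOR 1) AND (0 OR 0)) OR (0 XOR (0 IMPLIES 1))) -> 1
  row 3 [000011]: (((0 XOR 1) AND (0 OR 0)) OR (0 XOR (0 IMPLIES 1))) -> 1
  row 4 [000100]: (((0 XOR 0) AND (0 OR 0)) OR (0 XOR (0 IMPLIES 0))) -> 1
  (every remaining row is evaluated the same way; all 64 results are listed next)
Full result column, 8 rows per line (x1,x2,x3 fixed per line; x4,x5,x6 runs 000..111 left to right):
  rows 0-7 [x1,x2,x3=000]: 11111111  (ones: 8)
  rows 8-15 [x1,x2,x3=001]: 11111111  (ones: 8)
  rows 16-23 [x1,x2,x3=010]: 00110011  (ones: 4)
  rows 24-31 [x1,x2,x3=011]: 11001100  (ones: 4)
  rows 32-39 [x1,x2,x3=100]: 00110011  (ones: 4)
  rows 40-47 [x1,x2,x3=101]: 00110011  (ones: 4)
  rows 48-55 [x1,x2,x3=110]: 11111111  (ones: 8)
  rows 56-63 [x1,x2,x3=111]: 11001100  (ones: 4)
Count of 1-rows = 8+8+4+4+4+4+8+4 = 44

44


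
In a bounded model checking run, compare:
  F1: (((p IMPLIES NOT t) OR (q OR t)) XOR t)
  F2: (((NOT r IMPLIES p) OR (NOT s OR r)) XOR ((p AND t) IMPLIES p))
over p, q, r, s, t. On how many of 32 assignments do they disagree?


F1 = (((p IMPLIES NOT t) OR (q OR t)) XOR t)
F2 = (((NOT r IMPLIES p) OR (NOT s OR r)) XOR ((p AND t) IMPLIES p))
Evaluate both on each of 32 rows (bits = p,q,r,s,t):
  row 0 [00000]: F1=1 F2=0 (differ) -> 1
  row 1 [00001]: F1=0 F2=0 -> 0
  row 2 [00010]: F1=1 F2=1 -> 0
  row 3 [00011]: F1=0 F2=1 (differ) -> 1
  row 4 [00100]: F1=1 F2=0 (differ) -> 1
  row 5 [00101]: F1=0 F2=0 -> 0
  row 6 [00110]: F1=1 F2=0 (differ) -> 1
  row 7 [00111]: F1=0 F2=0 -> 0
  row 8 [01000]: F1=1 F2=0 (differ) -> 1
  row 9 [01001]: F1=0 F2=0 -> 0
  row 10 [01010]: F1=1 F2=1 -> 0
  row 11 [01011]: F1=0 F2=1 (differ) -> 1
  row 12 [01100]: F1=1 F2=0 (differ) -> 1
  row 13 [01101]: F1=0 F2=0 -> 0
  row 14 [01110]: F1=1 F2=0 (differ) -> 1
  row 15 [01111]: F1=0 F2=0 -> 0
  row 16 [10000]: F1=1 F2=0 (differ) -> 1
  row 17 [10001]: F1=0 F2=0 -> 0
  row 18 [10010]: F1=1 F2=0 (differ) -> 1
  row 19 [10011]: F1=0 F2=0 -> 0
  row 20 [10100]: F1=1 F2=0 (differ) -> 1
  row 21 [10101]: F1=0 F2=0 -> 0
  row 22 [10110]: F1=1 F2=0 (differ) -> 1
  row 23 [10111]: F1=0 F2=0 -> 0
  row 24 [11000]: F1=1 F2=0 (differ) -> 1
  row 25 [11001]: F1=0 F2=0 -> 0
  row 26 [11010]: F1=1 F2=0 (differ) -> 1
  row 27 [11011]: F1=0 F2=0 -> 0
  row 28 [11100]: F1=1 F2=0 (differ) -> 1
  row 29 [11101]: F1=0 F2=0 -> 0
  row 30 [11110]: F1=1 F2=0 (differ) -> 1
  row 31 [11111]: F1=0 F2=0 -> 0
Full result column, 8 rows per line (p,q fixed per line; r,s,t runs 000..111 left to right):
  rows 0-7 [p,q=00]: 10011010  (ones: 4)
  rows 8-15 [p,q=01]: 10011010  (ones: 4)
  rows 16-23 [p,q=10]: 10101010  (ones: 4)
  rows 24-31 [p,q=11]: 10101010  (ones: 4)
Disagreements = 4+4+4+4 = 16

16


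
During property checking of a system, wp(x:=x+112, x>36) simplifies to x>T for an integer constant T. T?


Formula: wp(x:=E, P) = P[E/x] (substitute E for x in postcondition)
Step 1: Postcondition: x>36
Step 2: Substitute x+112 for x: x+112>36
Step 3: Solve for x: x > 36-112 = -76

-76


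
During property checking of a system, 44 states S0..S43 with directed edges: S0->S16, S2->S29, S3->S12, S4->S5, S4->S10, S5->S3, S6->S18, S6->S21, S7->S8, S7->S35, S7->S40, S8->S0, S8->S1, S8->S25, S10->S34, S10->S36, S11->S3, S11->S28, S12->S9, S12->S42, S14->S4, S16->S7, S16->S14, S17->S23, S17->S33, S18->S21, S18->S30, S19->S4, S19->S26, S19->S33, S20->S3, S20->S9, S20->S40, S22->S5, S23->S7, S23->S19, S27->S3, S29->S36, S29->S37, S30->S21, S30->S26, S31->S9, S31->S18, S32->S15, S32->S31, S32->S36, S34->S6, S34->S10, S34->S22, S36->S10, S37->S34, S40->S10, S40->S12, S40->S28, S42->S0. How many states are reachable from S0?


BFS from S0:
  layer 0: {S0}
  layer 1: {S16}
  layer 2: {S7, S14}
  layer 3: {S4, S8, S35, S40}
  layer 4: {S1, S5, S10, S12, S25, S28}
  layer 5: {S3, S9, S34, S36, S42}
  layer 6: {S6, S22}
  layer 7: {S18, S21}
  layer 8: {S30}
  layer 9: {S26}
Reachable set: {S0, S1, S3, S4, S5, S6, S7, S8, S9, S10, S12, S14, S16, S18, S21, S22, S25, S26, S28, S30, S34, S35, S36, S40, S42}
Count = 25

25


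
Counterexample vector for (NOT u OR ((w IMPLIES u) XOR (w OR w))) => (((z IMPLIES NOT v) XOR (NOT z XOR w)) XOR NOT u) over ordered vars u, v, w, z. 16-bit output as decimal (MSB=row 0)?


F1 = (NOT u OR ((w IMPLIES u) XOR (w OR w)))
F2 = (((z IMPLIES NOT v) XOR (NOT z XOR w)) XOR NOT u)
Counterexample to F1=>F2 is where F1=1 and F2=0.
Evaluate each row (bits = u,v,w,z, MSB first):
  row 0 [0000]: F1=1 F2=1 -> F1&~F2 -> 0
  row 1 [0001]: F1=1 F2=0 -> F1&~F2 -> 1
  row 2 [0010]: F1=1 F2=0 -> F1&~F2 -> 1
  row 3 [0011]: F1=1 F2=1 -> F1&~F2 -> 0
  row 4 [0100]: F1=1 F2=1 -> F1&~F2 -> 0
  row 5 [0101]: F1=1 F2=1 -> F1&~F2 -> 0
  row 6 [0110]: F1=1 F2=0 -> F1&~F2 -> 1
  row 7 [0111]: F1=1 F2=0 -> F1&~F2 -> 1
  row 8 [1000]: F1=1 F2=0 -> F1&~F2 -> 1
  row 9 [1001]: F1=1 F2=1 -> F1&~F2 -> 0
  row 10 [1010]: F1=0 F2=1 -> F1&~F2 -> 0
  row 11 [1011]: F1=0 F2=0 -> F1&~F2 -> 0
  row 12 [1100]: F1=1 F2=0 -> F1&~F2 -> 1
  row 13 [1101]: F1=1 F2=0 -> F1&~F2 -> 1
  row 14 [1110]: F1=0 F2=1 -> F1&~F2 -> 0
  row 15 [1111]: F1=0 F2=1 -> F1&~F2 -> 0
Full result column, 4 rows per line (u,v fixed per line; w,z runs 00..11 left to right):
  rows 0-3 [u,v=00]: 0110  = hex 6
  rows 4-7 [u,v=01]: 0011  = hex 3
  rows 8-11 [u,v=10]: 1000  = hex 8
  rows 12-15 [u,v=11]: 1100  = hex C
Counterexample vector (row 0 .. row 15) = 0110001110001100
Output column grouped in 4s = 0110 0011 1000 1100 = 0x638C
Convert to decimal digit by digit (value = value*16 + digit):
  6 -> 6
  6*16 + 3 = 99
  99*16 + 8 = 1592
  1592*16 + 12 (C) = 25484
Decimal = 25484

25484


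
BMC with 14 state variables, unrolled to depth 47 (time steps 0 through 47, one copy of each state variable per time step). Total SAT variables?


BMC unrolls to depth k, creating one copy of each state var for steps 0..k.
Step count = 47 + 1 = 48 (steps 0 through 47)
Vars per step = 14
Total = 14 * 48 = 672

672


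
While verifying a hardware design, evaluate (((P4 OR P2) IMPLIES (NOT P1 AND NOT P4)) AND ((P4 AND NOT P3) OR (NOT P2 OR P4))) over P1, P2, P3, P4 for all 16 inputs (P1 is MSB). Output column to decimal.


Formula: (((P4 OR P2) IMPLIES (NOT P1 AND NOT P4)) AND ((P4 AND NOT P3) OR (NOT P2 OR P4))) over P1, P2, P3, P4 (16 rows)
Evaluate each row (bits = P1,P2,P3,P4, MSB first):
  row 0 [0000]: (((0 OR 0) IMPLIES (NOT 0 AND NOT 0)) AND ((0 AND NOT 0) OR (NOT 0 OR 0))) -> 1
  row 1 [0001]: (((1 OR 0) IMPLIES (NOT 0 AND NOT 1)) AND ((1 AND NOT 0) OR (NOT 0 OR 1))) -> 0
  row 2 [0010]: (((0 OR 0) IMPLIES (NOT 0 AND NOT 0)) AND ((0 AND NOT 1) OR (NOT 0 OR 0))) -> 1
  row 3 [0011]: (((1 OR 0) IMPLIES (NOT 0 AND NOT 1)) AND ((1 AND NOT 1) OR (NOT 0 OR 1))) -> 0
  row 4 [0100]: (((0 OR 1) IMPLIES (NOT 0 AND NOT 0)) AND ((0 AND NOT 0) OR (NOT 1 OR 0))) -> 0
  row 5 [0101]: (((1 OR 1) IMPLIES (NOT 0 AND NOT 1)) AND ((1 AND NOT 0) OR (NOT 1 OR 1))) -> 0
  row 6 [0110]: (((0 OR 1) IMPLIES (NOT 0 AND NOT 0)) AND ((0 AND NOT 1) OR (NOT 1 OR 0))) -> 0
  row 7 [0111]: (((1 OR 1) IMPLIES (NOT 0 AND NOT 1)) AND ((1 AND NOT 1) OR (NOT 1 OR 1))) -> 0
  row 8 [1000]: (((0 OR 0) IMPLIES (NOT 1 AND NOT 0)) AND ((0 AND NOT 0) OR (NOT 0 OR 0))) -> 1
  row 9 [1001]: (((1 OR 0) IMPLIES (NOT 1 AND NOT 1)) AND ((1 AND NOT 0) OR (NOT 0 OR 1))) -> 0
  row 10 [1010]: (((0 OR 0) IMPLIES (NOT 1 AND NOT 0)) AND ((0 AND NOT 1) OR (NOT 0 OR 0))) -> 1
  row 11 [1011]: (((1 OR 0) IMPLIES (NOT 1 AND NOT 1)) AND ((1 AND NOT 1) OR (NOT 0 OR 1))) -> 0
  row 12 [1100]: (((0 OR 1) IMPLIES (NOT 1 AND NOT 0)) AND ((0 AND NOT 0) OR (NOT 1 OR 0))) -> 0
  row 13 [1101]: (((1 OR 1) IMPLIES (NOT 1 AND NOT 1)) AND ((1 AND NOT 0) OR (NOT 1 OR 1))) -> 0
  row 14 [1110]: (((0 OR 1) IMPLIES (NOT 1 AND NOT 0)) AND ((0 AND NOT 1) OR (NOT 1 OR 0))) -> 0
  row 15 [1111]: (((1 OR 1) IMPLIES (NOT 1 AND NOT 1)) AND ((1 AND NOT 1) OR (NOT 1 OR 1))) -> 0
Full result column, 4 rows per line (P1,P2 fixed per line; P3,P4 runs 00..11 left to right):
  rows 0-3 [P1,P2=00]: 1010  = hex A
  rows 4-7 [P1,P2=01]: 0000  = hex 0
  rows 8-11 [P1,P2=10]: 1010  = hex A
  rows 12-15 [P1,P2=11]: 0000  = hex 0
Output column (row 0 .. row 15) = 1010000010100000
Output column grouped in 4s = 1010 0000 1010 0000 = 0xA0A0
Convert to decimal digit by digit (value = value*16 + digit):
  A -> 10
  10*16 + 0 = 160
  160*16 + 10 (A) = 2570
  2570*16 + 0 = 41120
Decimal = 41120

41120


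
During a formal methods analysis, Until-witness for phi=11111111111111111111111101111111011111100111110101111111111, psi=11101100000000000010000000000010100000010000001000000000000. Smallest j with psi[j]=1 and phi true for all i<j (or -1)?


(phi U psi) at 0: need smallest j with psi[j]=1 and phi[i]=1 for all i in [0,j).
Scan from step 0:
  step 0: psi=1 and phi held for [0,0) -> witness found
Witness step = 0

0


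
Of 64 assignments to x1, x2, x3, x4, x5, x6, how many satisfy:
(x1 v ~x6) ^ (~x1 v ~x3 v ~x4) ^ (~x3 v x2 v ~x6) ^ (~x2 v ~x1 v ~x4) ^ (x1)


CNF with 5 clauses over 6 vars (64 assignments).
An assignment satisfies CNF iff every clause has >=1 true literal.
Check each row (bits = x1,x2,x3,x4,x5,x6; clause T/F shown):
  row 0 [000000]: clauses=TTTTF -> 0
  row 1 [000001]: clauses=FTTTF -> 0
  row 2 [000010]: clauses=TTTTF -> 0
  row 3 [000011]: clauses=FTTTF -> 0
  row 4 [000100]: clauses=TTTTF -> 0
  (every remaining row is evaluated the same way; all 64 results are listed next)
Full result column, 8 rows per line (x1,x2,x3 fixed per line; x4,x5,x6 runs 000..111 left to right):
  rows 0-7 [x1,x2,x3=000]: 00000000  (ones: 0)
  rows 8-15 [x1,x2,x3=001]: 00000000  (ones: 0)
  rows 16-23 [x1,x2,x3=010]: 00000000  (ones: 0)
  rows 24-31 [x1,x2,x3=011]: 00000000  (ones: 0)
  rows 32-39 [x1,x2,x3=100]: 11111111  (ones: 8)
  rows 40-47 [x1,x2,x3=101]: 10100000  (ones: 2)
  rows 48-55 [x1,x2,x3=110]: 11110000  (ones: 4)
  rows 56-63 [x1,x2,x3=111]: 11110000  (ones: 4)
Satisfying assignments = 0+0+0+0+8+2+4+4 = 18

18


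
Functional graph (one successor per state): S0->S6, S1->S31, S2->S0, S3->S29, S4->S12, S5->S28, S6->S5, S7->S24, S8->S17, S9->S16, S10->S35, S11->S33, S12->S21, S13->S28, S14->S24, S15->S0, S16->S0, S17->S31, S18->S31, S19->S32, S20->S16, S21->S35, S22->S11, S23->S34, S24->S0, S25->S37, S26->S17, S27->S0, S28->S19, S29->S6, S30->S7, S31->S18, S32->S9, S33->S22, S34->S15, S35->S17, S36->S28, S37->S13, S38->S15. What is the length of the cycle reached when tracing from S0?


Trace from S0 until a state repeats:
  S0 -> S6 -> S5 -> S28 -> S19 -> S32 -> S9 -> S16 -> S0
S0 first seen at step 0, revisited at step 8.
Cycle length = 8 - 0 = 8

8


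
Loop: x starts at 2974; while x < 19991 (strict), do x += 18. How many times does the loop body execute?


Step 1: x goes from 2974 toward 19991 by 18; the body runs while x<19991, so iterations = ceil((bound-start)/step)
Step 2: Distance=17017
Step 3: ceil(17017/18)=946

946


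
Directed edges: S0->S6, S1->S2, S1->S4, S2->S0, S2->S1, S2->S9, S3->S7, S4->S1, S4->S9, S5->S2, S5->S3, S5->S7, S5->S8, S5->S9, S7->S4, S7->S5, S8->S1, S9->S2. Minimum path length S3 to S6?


BFS layer-by-layer from S3:
  dist 0: {S3}
  dist 1: {S7}
  dist 2: {S4, S5}
  dist 3: {S1, S2, S8, S9}
  dist 4: {S0}
  dist 5: {S6}
  -> S6 reached at distance 5
Shortest path length = 5

5


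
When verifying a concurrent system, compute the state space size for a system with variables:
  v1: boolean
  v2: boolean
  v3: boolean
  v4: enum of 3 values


State space = product of domain sizes of all variables.
Domain sizes:
  v1 (boolean): 2
  v2 (boolean): 2
  v3 (boolean): 2
  v4 (enum of 3 values): 3
Product = 2 * 2 * 2 * 3 = 24

24
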